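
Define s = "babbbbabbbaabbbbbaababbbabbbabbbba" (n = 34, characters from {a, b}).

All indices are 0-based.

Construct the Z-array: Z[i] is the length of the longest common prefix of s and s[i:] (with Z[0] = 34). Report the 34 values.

Z[0]=34
i=1: i≥r, start 0; Z[1]=0
i=2: i≥r, start 0; Z[2]=1 grow→box=[2,3)
i=3: i≥r, start 0; Z[3]=1 grow→box=[3,4)
i=4: i≥r, start 0; Z[4]=1 grow→box=[4,5)
i=5: i≥r, start 0; Z[5]=5 grow→box=[5,10)
i=6: min(r-i=4, Z[1]=0)=0; Z[6]=0
i=7: min(r-i=3, Z[2]=1)=1; Z[7]=1
i=8: min(r-i=2, Z[3]=1)=1; Z[8]=1
i=9: min(r-i=1, Z[4]=1)=1; Z[9]=2 grow→box=[9,11)
i=10: min(r-i=1, Z[1]=0)=0; Z[10]=0
i=11: i≥r, start 0; Z[11]=0
i=12: i≥r, start 0; Z[12]=1 grow→box=[12,13)
i=13: i≥r, start 0; Z[13]=1 grow→box=[13,14)
i=14: i≥r, start 0; Z[14]=1 grow→box=[14,15)
i=15: i≥r, start 0; Z[15]=1 grow→box=[15,16)
i=16: i≥r, start 0; Z[16]=2 grow→box=[16,18)
i=17: min(r-i=1, Z[1]=0)=0; Z[17]=0
i=18: i≥r, start 0; Z[18]=0
i=19: i≥r, start 0; Z[19]=5 grow→box=[19,24)
i=20: min(r-i=4, Z[1]=0)=0; Z[20]=0
i=21: min(r-i=3, Z[2]=1)=1; Z[21]=1
i=22: min(r-i=2, Z[3]=1)=1; Z[22]=1
i=23: min(r-i=1, Z[4]=1)=1; Z[23]=5 grow→box=[23,28)
i=24: min(r-i=4, Z[1]=0)=0; Z[24]=0
i=25: min(r-i=3, Z[2]=1)=1; Z[25]=1
i=26: min(r-i=2, Z[3]=1)=1; Z[26]=1
i=27: min(r-i=1, Z[4]=1)=1; Z[27]=7 grow→box=[27,34)
i=28: min(r-i=6, Z[1]=0)=0; Z[28]=0
i=29: min(r-i=5, Z[2]=1)=1; Z[29]=1
i=30: min(r-i=4, Z[3]=1)=1; Z[30]=1
i=31: min(r-i=3, Z[4]=1)=1; Z[31]=1
i=32: min(r-i=2, Z[5]=5)=2; Z[32]=2
i=33: min(r-i=1, Z[6]=0)=0; Z[33]=0

[34, 0, 1, 1, 1, 5, 0, 1, 1, 2, 0, 0, 1, 1, 1, 1, 2, 0, 0, 5, 0, 1, 1, 5, 0, 1, 1, 7, 0, 1, 1, 1, 2, 0]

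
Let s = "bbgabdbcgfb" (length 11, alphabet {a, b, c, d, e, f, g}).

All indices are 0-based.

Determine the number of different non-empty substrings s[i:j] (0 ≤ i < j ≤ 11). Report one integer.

61

rank→(start, suffix):
  0 → (3, 'abdbcgfb')
  1 → (10, 'b')
  2 → (0, 'bbgabdbcgfb')
  3 → (6, 'bcgfb')
  4 → (4, 'bdbcgfb')
  5 → (1, 'bgabdbcgfb')
  6 → (7, 'cgfb')
  7 → (5, 'dbcgfb')
  8 → (9, 'fb')
  9 → (2, 'gabdbcgfb')
  10 → (8, 'gfb')

SA = [3, 10, 0, 6, 4, 1, 7, 5, 9, 2, 8]
rank  pair      lcp
   1  s[3:],s[10:]  0  ''
   2  s[10:],s[0:]  1  'b'
   3  s[0:],s[6:]  1  'b'
   4  s[6:],s[4:]  1  'b'
   5  s[4:],s[1:]  1  'b'
   6  s[1:],s[7:]  0  ''
   7  s[7:],s[5:]  0  ''
   8  s[5:],s[9:]  0  ''
   9  s[9:],s[2:]  0  ''
  10  s[2:],s[8:]  1  'g'

n(n+1)/2 = 11·12/2 = 66
Σ LCP = 0 + 0 + 1 + 1 + 1 + 1 + 0 + 0 + 0 + 0 + 1 = 5
distinct = 66 − 5 = 61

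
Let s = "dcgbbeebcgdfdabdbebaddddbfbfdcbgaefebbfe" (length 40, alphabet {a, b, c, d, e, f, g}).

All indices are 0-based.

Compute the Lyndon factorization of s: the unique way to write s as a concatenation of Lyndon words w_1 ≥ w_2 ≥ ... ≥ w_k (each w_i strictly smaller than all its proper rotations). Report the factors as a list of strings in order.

emit factor 1: 'd' (i=0, period=1)
emit factor 2: 'cg' (i=1, period=2)
emit factor 3: 'bbeebcgdfd' (i=3, period=10)
emit factor 4: 'abdbebaddddbfbfdcbgaefebbfe' (i=13, period=27)

["d", "cg", "bbeebcgdfd", "abdbebaddddbfbfdcbgaefebbfe"]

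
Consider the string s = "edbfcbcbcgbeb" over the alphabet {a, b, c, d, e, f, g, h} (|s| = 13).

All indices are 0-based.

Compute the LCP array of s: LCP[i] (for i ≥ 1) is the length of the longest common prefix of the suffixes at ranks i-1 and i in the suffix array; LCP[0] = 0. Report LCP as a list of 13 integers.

rank | idx | suffix
   0 |  12 | b
   1 |   5 | bcbcgbeb
   2 |   7 | bcgbeb
   3 |  10 | beb
   4 |   2 | bfcbcbcgbeb
   5 |   4 | cbcbcgbeb
   6 |   6 | cbcgbeb
   7 |   8 | cgbeb
   8 |   1 | dbfcbcbcgbeb
   9 |  11 | eb
  10 |   0 | edbfcbcbcgbeb
  11 |   3 | fcbcbcgbeb
  12 |   9 | gbeb

SA = [12, 5, 7, 10, 2, 4, 6, 8, 1, 11, 0, 3, 9]
rank  pair      lcp
   1  s[12:],s[5:]  1  'b'
   2  s[5:],s[7:]  2  'bc'
   3  s[7:],s[10:]  1  'b'
   4  s[10:],s[2:]  1  'b'
   5  s[2:],s[4:]  0  ''
   6  s[4:],s[6:]  3  'cbc'
   7  s[6:],s[8:]  1  'c'
   8  s[8:],s[1:]  0  ''
   9  s[1:],s[11:]  0  ''
  10  s[11:],s[0:]  1  'e'
  11  s[0:],s[3:]  0  ''
  12  s[3:],s[9:]  0  ''

[0, 1, 2, 1, 1, 0, 3, 1, 0, 0, 1, 0, 0]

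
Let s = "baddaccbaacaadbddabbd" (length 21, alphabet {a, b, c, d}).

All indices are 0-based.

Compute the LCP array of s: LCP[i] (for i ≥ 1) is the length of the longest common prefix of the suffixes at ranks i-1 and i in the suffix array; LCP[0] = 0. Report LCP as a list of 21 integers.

[0, 2, 1, 1, 2, 1, 2, 0, 2, 1, 1, 2, 0, 1, 1, 0, 1, 2, 1, 1, 3]

rank | idx | suffix
   0 |   8 | aacaadbddabbd
   1 |  11 | aadbddabbd
   2 |  17 | abbd
   3 |   9 | acaadbddabbd
   4 |   4 | accbaacaadbddabbd
   5 |  12 | adbddabbd
   6 |   1 | addaccbaacaadbddabbd
   7 |   7 | baacaadbddabbd
   8 |   0 | baddaccbaacaadbddabbd
   9 |  18 | bbd
  10 |  19 | bd
  11 |  14 | bddabbd
  12 |  10 | caadbddabbd
  13 |   6 | cbaacaadbddabbd
  14 |   5 | ccbaacaadbddabbd
  15 |  20 | d
  16 |  16 | dabbd
  17 |   3 | daccbaacaadbddabbd
  18 |  13 | dbddabbd
  19 |  15 | ddabbd
  20 |   2 | ddaccbaacaadbddabbd

SA = [8, 11, 17, 9, 4, 12, 1, 7, 0, 18, 19, 14, 10, 6, 5, 20, 16, 3, 13, 15, 2]
[i] adj suffixes → lcp
  [1] 8/11 → 2 ('aa')
  [2] 11/17 → 1 ('a')
  [3] 17/9 → 1 ('a')
  [4] 9/4 → 2 ('ac')
  [5] 4/12 → 1 ('a')
  [6] 12/1 → 2 ('ad')
  [7] 1/7 → 0 ('')
  [8] 7/0 → 2 ('ba')
  [9] 0/18 → 1 ('b')
  [10] 18/19 → 1 ('b')
  [11] 19/14 → 2 ('bd')
  [12] 14/10 → 0 ('')
  [13] 10/6 → 1 ('c')
  [14] 6/5 → 1 ('c')
  [15] 5/20 → 0 ('')
  [16] 20/16 → 1 ('d')
  [17] 16/3 → 2 ('da')
  [18] 3/13 → 1 ('d')
  [19] 13/15 → 1 ('d')
  [20] 15/2 → 3 ('dda')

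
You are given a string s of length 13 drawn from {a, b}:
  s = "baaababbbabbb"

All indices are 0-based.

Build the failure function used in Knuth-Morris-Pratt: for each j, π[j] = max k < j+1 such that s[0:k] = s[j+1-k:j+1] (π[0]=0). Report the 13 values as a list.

[0, 0, 0, 0, 1, 2, 1, 1, 1, 2, 1, 1, 1]

π[0] = 0
j=1 s[j]='a': π[1]=0 (border '')
j=2 s[j]='a': π[2]=0 (border '')
j=3 s[j]='a': π[3]=0 (border '')
j=4 s[j]='b': π[4]=1 (border 'b')
j=5 s[j]='a': π[5]=2 (border 'ba')
j=6 s[j]='b': k: 2→0; π[6]=1 (border 'b')
j=7 s[j]='b': k: 1→0; π[7]=1 (border 'b')
j=8 s[j]='b': k: 1→0; π[8]=1 (border 'b')
j=9 s[j]='a': π[9]=2 (border 'ba')
j=10 s[j]='b': k: 2→0; π[10]=1 (border 'b')
j=11 s[j]='b': k: 1→0; π[11]=1 (border 'b')
j=12 s[j]='b': k: 1→0; π[12]=1 (border 'b')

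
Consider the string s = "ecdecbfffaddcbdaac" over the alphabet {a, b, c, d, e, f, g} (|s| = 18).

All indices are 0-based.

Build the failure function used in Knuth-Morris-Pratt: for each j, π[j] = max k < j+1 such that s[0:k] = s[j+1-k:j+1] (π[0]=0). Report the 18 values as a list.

[0, 0, 0, 1, 2, 0, 0, 0, 0, 0, 0, 0, 0, 0, 0, 0, 0, 0]

π[0] = 0
j=1 s[j]='c': π[1]=0 (border '')
j=2 s[j]='d': π[2]=0 (border '')
j=3 s[j]='e': π[3]=1 (border 'e')
j=4 s[j]='c': π[4]=2 (border 'ec')
j=5 s[j]='b': k: 2→0; π[5]=0 (border '')
j=6 s[j]='f': π[6]=0 (border '')
j=7 s[j]='f': π[7]=0 (border '')
j=8 s[j]='f': π[8]=0 (border '')
j=9 s[j]='a': π[9]=0 (border '')
j=10 s[j]='d': π[10]=0 (border '')
j=11 s[j]='d': π[11]=0 (border '')
j=12 s[j]='c': π[12]=0 (border '')
j=13 s[j]='b': π[13]=0 (border '')
j=14 s[j]='d': π[14]=0 (border '')
j=15 s[j]='a': π[15]=0 (border '')
j=16 s[j]='a': π[16]=0 (border '')
j=17 s[j]='c': π[17]=0 (border '')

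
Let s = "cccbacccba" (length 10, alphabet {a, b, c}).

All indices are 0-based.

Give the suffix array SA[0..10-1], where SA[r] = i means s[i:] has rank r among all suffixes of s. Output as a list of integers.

[9, 4, 8, 3, 7, 2, 6, 1, 5, 0]

rank | idx | suffix
   0 |   9 | a
   1 |   4 | acccba
   2 |   8 | ba
   3 |   3 | bacccba
   4 |   7 | cba
   5 |   2 | cbacccba
   6 |   6 | ccba
   7 |   1 | ccbacccba
   8 |   5 | cccba
   9 |   0 | cccbacccba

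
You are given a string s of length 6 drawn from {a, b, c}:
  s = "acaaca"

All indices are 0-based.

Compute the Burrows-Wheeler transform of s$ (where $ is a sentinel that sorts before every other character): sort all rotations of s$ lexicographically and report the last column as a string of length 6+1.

rank  rotation last
    0  $acaaca  a
    1  a$acaac  c
    2  aaca$ac  c
    3  aca$aca  a
    4  acaaca$  $
    5  ca$acaa  a
    6  caaca$a  a

acca$aa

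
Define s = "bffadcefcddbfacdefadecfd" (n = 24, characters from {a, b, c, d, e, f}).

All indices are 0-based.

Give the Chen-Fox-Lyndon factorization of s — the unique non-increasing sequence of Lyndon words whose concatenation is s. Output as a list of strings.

emit factor 1: 'bff' (i=0, period=3)
emit factor 2: 'adcefcddbf' (i=3, period=10)
emit factor 3: 'acdefadecfd' (i=13, period=11)

["bff", "adcefcddbf", "acdefadecfd"]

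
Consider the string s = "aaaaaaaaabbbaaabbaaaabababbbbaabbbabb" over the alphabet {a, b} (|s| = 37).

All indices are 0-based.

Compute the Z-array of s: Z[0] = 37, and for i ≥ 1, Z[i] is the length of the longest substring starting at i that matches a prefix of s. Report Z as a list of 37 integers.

[37, 8, 7, 6, 5, 4, 3, 2, 1, 0, 0, 0, 3, 2, 1, 0, 0, 4, 3, 2, 1, 0, 1, 0, 1, 0, 0, 0, 0, 2, 1, 0, 0, 0, 1, 0, 0]

Z[0]=37
i=1: fresh scan; Z[1]=8 grow→box=[1,9)
i=2: min(r-i=7, Z[1]=8)=7; Z[2]=7
i=3: min(r-i=6, Z[2]=7)=6; Z[3]=6
i=4: min(r-i=5, Z[3]=6)=5; Z[4]=5
i=5: min(r-i=4, Z[4]=5)=4; Z[5]=4
i=6: min(r-i=3, Z[5]=4)=3; Z[6]=3
i=7: min(r-i=2, Z[6]=3)=2; Z[7]=2
i=8: min(r-i=1, Z[7]=2)=1; Z[8]=1
i=9: fresh scan; Z[9]=0
i=10: fresh scan; Z[10]=0
i=11: fresh scan; Z[11]=0
i=12: fresh scan; Z[12]=3 grow→box=[12,15)
i=13: min(r-i=2, Z[1]=8)=2; Z[13]=2
i=14: min(r-i=1, Z[2]=7)=1; Z[14]=1
i=15: fresh scan; Z[15]=0
i=16: fresh scan; Z[16]=0
i=17: fresh scan; Z[17]=4 grow→box=[17,21)
i=18: min(r-i=3, Z[1]=8)=3; Z[18]=3
i=19: min(r-i=2, Z[2]=7)=2; Z[19]=2
i=20: min(r-i=1, Z[3]=6)=1; Z[20]=1
i=21: fresh scan; Z[21]=0
i=22: fresh scan; Z[22]=1 grow→box=[22,23)
i=23: fresh scan; Z[23]=0
i=24: fresh scan; Z[24]=1 grow→box=[24,25)
i=25: fresh scan; Z[25]=0
i=26: fresh scan; Z[26]=0
i=27: fresh scan; Z[27]=0
i=28: fresh scan; Z[28]=0
i=29: fresh scan; Z[29]=2 grow→box=[29,31)
i=30: min(r-i=1, Z[1]=8)=1; Z[30]=1
i=31: fresh scan; Z[31]=0
i=32: fresh scan; Z[32]=0
i=33: fresh scan; Z[33]=0
i=34: fresh scan; Z[34]=1 grow→box=[34,35)
i=35: fresh scan; Z[35]=0
i=36: fresh scan; Z[36]=0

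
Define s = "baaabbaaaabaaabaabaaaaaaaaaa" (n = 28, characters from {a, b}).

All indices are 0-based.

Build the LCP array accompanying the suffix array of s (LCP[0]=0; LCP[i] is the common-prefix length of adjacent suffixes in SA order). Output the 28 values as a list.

[0, 1, 2, 3, 4, 5, 6, 7, 8, 9, 4, 3, 6, 4, 2, 6, 5, 3, 1, 5, 4, 2, 0, 5, 4, 5, 3, 1]

sorted suffixes:
  #0 SA[0]=27  'a'
  #1 SA[1]=26  'aa'
  #2 SA[2]=25  'aaa'
  #3 SA[3]=24  'aaaa'
  #4 SA[4]=23  'aaaaa'
  #5 SA[5]=22  'aaaaaa'
  #6 SA[6]=21  'aaaaaaa'
  #7 SA[7]=20  'aaaaaaaa'
  #8 SA[8]=19  'aaaaaaaaa'
  #9 SA[9]=18  'aaaaaaaaaa'
  #10 SA[10]=6  'aaaabaaabaabaaaaaaaaaa'
  #11 SA[11]=7  'aaabaaabaabaaaaaaaaaa'
  #12 SA[12]=11  'aaabaabaaaaaaaaaa'
  #13 SA[13]=1  'aaabbaaaabaaabaabaaaaaaaaaa'
  #14 SA[14]=15  'aabaaaaaaaaaa'
  #15 SA[15]=8  'aabaaabaabaaaaaaaaaa'
  #16 SA[16]=12  'aabaabaaaaaaaaaa'
  #17 SA[17]=2  'aabbaaaabaaabaabaaaaaaaaaa'
  #18 SA[18]=16  'abaaaaaaaaaa'
  #19 SA[19]=9  'abaaabaabaaaaaaaaaa'
  #20 SA[20]=13  'abaabaaaaaaaaaa'
  #21 SA[21]=3  'abbaaaabaaabaabaaaaaaaaaa'
  #22 SA[22]=17  'baaaaaaaaaa'
  #23 SA[23]=5  'baaaabaaabaabaaaaaaaaaa'
  #24 SA[24]=10  'baaabaabaaaaaaaaaa'
  #25 SA[25]=0  'baaabbaaaabaaabaabaaaaaaaaaa'
  #26 SA[26]=14  'baabaaaaaaaaaa'
  #27 SA[27]=4  'bbaaaabaaabaabaaaaaaaaaa'

SA = [27, 26, 25, 24, 23, 22, 21, 20, 19, 18, 6, 7, 11, 1, 15, 8, 12, 2, 16, 9, 13, 3, 17, 5, 10, 0, 14, 4]
i: (SA[i-1],SA[i]) lcp shared
  1: (27,26) 1 'a'
  2: (26,25) 2 'aa'
  3: (25,24) 3 'aaa'
  4: (24,23) 4 'aaaa'
  5: (23,22) 5 'aaaaa'
  6: (22,21) 6 'aaaaaa'
  7: (21,20) 7 'aaaaaaa'
  8: (20,19) 8 'aaaaaaaa'
  9: (19,18) 9 'aaaaaaaaa'
  10: (18,6) 4 'aaaa'
  11: (6,7) 3 'aaa'
  12: (7,11) 6 'aaabaa'
  13: (11,1) 4 'aaab'
  14: (1,15) 2 'aa'
  15: (15,8) 6 'aabaaa'
  16: (8,12) 5 'aabaa'
  17: (12,2) 3 'aab'
  18: (2,16) 1 'a'
  19: (16,9) 5 'abaaa'
  20: (9,13) 4 'abaa'
  21: (13,3) 2 'ab'
  22: (3,17) 0 ''
  23: (17,5) 5 'baaaa'
  24: (5,10) 4 'baaa'
  25: (10,0) 5 'baaab'
  26: (0,14) 3 'baa'
  27: (14,4) 1 'b'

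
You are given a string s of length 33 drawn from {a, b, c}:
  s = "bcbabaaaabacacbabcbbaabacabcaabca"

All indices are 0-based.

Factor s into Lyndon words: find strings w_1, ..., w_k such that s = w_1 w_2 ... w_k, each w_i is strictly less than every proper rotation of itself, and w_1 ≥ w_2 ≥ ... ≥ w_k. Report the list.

["bc", "b", "ab", "aaaabacacbabcbbaabacabcaabc", "a"]

emit factor 1: 'bc' (i=0, period=2)
emit factor 2: 'b' (i=2, period=1)
emit factor 3: 'ab' (i=3, period=2)
emit factor 4: 'aaaabacacbabcbbaabacabcaabc' (i=5, period=27)
emit factor 5: 'a' (i=32, period=1)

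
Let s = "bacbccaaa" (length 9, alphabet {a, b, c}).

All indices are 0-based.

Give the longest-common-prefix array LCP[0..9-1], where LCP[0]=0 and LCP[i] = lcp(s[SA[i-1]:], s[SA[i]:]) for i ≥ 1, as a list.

sorted suffixes:
  #0 SA[0]=8  'a'
  #1 SA[1]=7  'aa'
  #2 SA[2]=6  'aaa'
  #3 SA[3]=1  'acbccaaa'
  #4 SA[4]=0  'bacbccaaa'
  #5 SA[5]=3  'bccaaa'
  #6 SA[6]=5  'caaa'
  #7 SA[7]=2  'cbccaaa'
  #8 SA[8]=4  'ccaaa'

SA = [8, 7, 6, 1, 0, 3, 5, 2, 4]
rank  pair      lcp
   1  s[8:],s[7:]  1  'a'
   2  s[7:],s[6:]  2  'aa'
   3  s[6:],s[1:]  1  'a'
   4  s[1:],s[0:]  0  ''
   5  s[0:],s[3:]  1  'b'
   6  s[3:],s[5:]  0  ''
   7  s[5:],s[2:]  1  'c'
   8  s[2:],s[4:]  1  'c'

[0, 1, 2, 1, 0, 1, 0, 1, 1]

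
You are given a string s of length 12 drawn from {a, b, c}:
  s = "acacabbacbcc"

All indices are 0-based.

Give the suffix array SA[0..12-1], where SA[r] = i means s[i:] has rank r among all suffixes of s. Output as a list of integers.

[4, 2, 0, 7, 6, 5, 9, 11, 3, 1, 8, 10]

rank→(start, suffix):
  0 → (4, 'abbacbcc')
  1 → (2, 'acabbacbcc')
  2 → (0, 'acacabbacbcc')
  3 → (7, 'acbcc')
  4 → (6, 'bacbcc')
  5 → (5, 'bbacbcc')
  6 → (9, 'bcc')
  7 → (11, 'c')
  8 → (3, 'cabbacbcc')
  9 → (1, 'cacabbacbcc')
  10 → (8, 'cbcc')
  11 → (10, 'cc')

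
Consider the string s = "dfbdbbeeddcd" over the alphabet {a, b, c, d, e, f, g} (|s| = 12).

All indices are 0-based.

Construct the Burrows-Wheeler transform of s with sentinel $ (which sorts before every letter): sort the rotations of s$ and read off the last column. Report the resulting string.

ddfbdcbde$ebd

rank  rotation       last
    0  $dfbdbbeeddcd  d
    1  bbeeddcd$dfbd  d
    2  bdbbeeddcd$df  f
    3  beeddcd$dfbdb  b
    4  cd$dfbdbbeedd  d
    5  d$dfbdbbeeddc  c
    6  dbbeeddcd$dfb  b
    7  dcd$dfbdbbeed  d
    8  ddcd$dfbdbbee  e
    9  dfbdbbeeddcd$  $
   10  eddcd$dfbdbbe  e
   11  eeddcd$dfbdbb  b
   12  fbdbbeeddcd$d  d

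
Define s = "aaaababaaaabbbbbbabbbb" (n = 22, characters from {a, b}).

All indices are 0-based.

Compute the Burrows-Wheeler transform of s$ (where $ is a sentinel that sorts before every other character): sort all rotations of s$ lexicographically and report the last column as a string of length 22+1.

b$baaaabababaabbbbbabba

rank  rotation                 last
    0  $aaaababaaaabbbbbbabbbb  b
    1  aaaababaaaabbbbbbabbbb$  $
    2  aaaabbbbbbabbbb$aaaabab  b
    3  aaababaaaabbbbbbabbbb$a  a
    4  aaabbbbbbabbbb$aaaababa  a
    5  aababaaaabbbbbbabbbb$aa  a
    6  aabbbbbbabbbb$aaaababaa  a
    7  abaaaabbbbbbabbbb$aaaab  b
    8  ababaaaabbbbbbabbbb$aaa  a
    9  abbbb$aaaababaaaabbbbbb  b
   10  abbbbbbabbbb$aaaababaaa  a
   11  b$aaaababaaaabbbbbbabbb  b
   12  baaaabbbbbbabbbb$aaaaba  a
   13  babaaaabbbbbbabbbb$aaaa  a
   14  babbbb$aaaababaaaabbbbb  b
   15  bb$aaaababaaaabbbbbbabb  b
   16  bbabbbb$aaaababaaaabbbb  b
   17  bbb$aaaababaaaabbbbbbab  b
   18  bbbabbbb$aaaababaaaabbb  b
   19  bbbb$aaaababaaaabbbbbba  a
   20  bbbbabbbb$aaaababaaaabb  b
   21  bbbbbabbbb$aaaababaaaab  b
   22  bbbbbbabbbb$aaaababaaaa  a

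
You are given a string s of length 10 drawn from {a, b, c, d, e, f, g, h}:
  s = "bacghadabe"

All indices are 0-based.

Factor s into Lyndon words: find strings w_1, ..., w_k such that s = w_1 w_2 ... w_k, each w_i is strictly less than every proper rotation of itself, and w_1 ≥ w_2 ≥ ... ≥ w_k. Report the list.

["b", "acghad", "abe"]

emit factor 1: 'b' (i=0, period=1)
emit factor 2: 'acghad' (i=1, period=6)
emit factor 3: 'abe' (i=7, period=3)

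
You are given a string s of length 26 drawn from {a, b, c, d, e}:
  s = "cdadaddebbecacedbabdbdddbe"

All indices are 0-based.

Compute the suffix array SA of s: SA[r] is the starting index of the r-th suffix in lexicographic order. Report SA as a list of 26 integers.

[17, 12, 2, 4, 16, 8, 18, 20, 24, 9, 11, 0, 13, 1, 3, 15, 19, 23, 22, 21, 5, 6, 25, 7, 10, 14]

rank→(start, suffix):
  0 → (17, 'abdbdddbe')
  1 → (12, 'acedbabdbdddbe')
  2 → (2, 'adaddebbecacedbabdbdddbe')
  3 → (4, 'addebbecacedbabdbdddbe')
  4 → (16, 'babdbdddbe')
  5 → (8, 'bbecacedbabdbdddbe')
  6 → (18, 'bdbdddbe')
  7 → (20, 'bdddbe')
  8 → (24, 'be')
  9 → (9, 'becacedbabdbdddbe')
  10 → (11, 'cacedbabdbdddbe')
  11 → (0, 'cdadaddebbecacedbabdbdddbe')
  12 → (13, 'cedbabdbdddbe')
  13 → (1, 'dadaddebbecacedbabdbdddbe')
  14 → (3, 'daddebbecacedbabdbdddbe')
  15 → (15, 'dbabdbdddbe')
  16 → (19, 'dbdddbe')
  17 → (23, 'dbe')
  18 → (22, 'ddbe')
  19 → (21, 'dddbe')
  20 → (5, 'ddebbecacedbabdbdddbe')
  21 → (6, 'debbecacedbabdbdddbe')
  22 → (25, 'e')
  23 → (7, 'ebbecacedbabdbdddbe')
  24 → (10, 'ecacedbabdbdddbe')
  25 → (14, 'edbabdbdddbe')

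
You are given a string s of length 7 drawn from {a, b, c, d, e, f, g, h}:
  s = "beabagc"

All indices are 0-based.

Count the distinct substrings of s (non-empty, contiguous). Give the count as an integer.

sorted suffixes:
  #0 SA[0]=2  'abagc'
  #1 SA[1]=4  'agc'
  #2 SA[2]=3  'bagc'
  #3 SA[3]=0  'beabagc'
  #4 SA[4]=6  'c'
  #5 SA[5]=1  'eabagc'
  #6 SA[6]=5  'gc'

SA = [2, 4, 3, 0, 6, 1, 5]
[i] adj suffixes → lcp
  [1] 2/4 → 1 ('a')
  [2] 4/3 → 0 ('')
  [3] 3/0 → 1 ('b')
  [4] 0/6 → 0 ('')
  [5] 6/1 → 0 ('')
  [6] 1/5 → 0 ('')

n(n+1)/2 = 7·8/2 = 28
Σ LCP = 0 + 1 + 0 + 1 + 0 + 0 + 0 = 2
distinct = 28 − 2 = 26

26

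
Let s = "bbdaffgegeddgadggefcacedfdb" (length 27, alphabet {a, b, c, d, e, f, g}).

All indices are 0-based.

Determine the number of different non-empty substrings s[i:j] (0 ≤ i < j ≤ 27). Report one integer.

rank | idx | suffix
   0 |  20 | acedfdb
   1 |  13 | adggefcacedfdb
   2 |   3 | affgegeddgadggefcacedfdb
   3 |  26 | b
   4 |   0 | bbdaffgegeddgadggefcacedfdb
   5 |   1 | bdaffgegeddgadggefcacedfdb
   6 |  19 | cacedfdb
   7 |  21 | cedfdb
   8 |   2 | daffgegeddgadggefcacedfdb
   9 |  25 | db
  10 |  10 | ddgadggefcacedfdb
  11 |  23 | dfdb
  12 |  11 | dgadggefcacedfdb
  13 |  14 | dggefcacedfdb
  14 |   9 | eddgadggefcacedfdb
  15 |  22 | edfdb
  16 |  17 | efcacedfdb
  17 |   7 | egeddgadggefcacedfdb
  18 |  18 | fcacedfdb
  19 |  24 | fdb
  20 |   4 | ffgegeddgadggefcacedfdb
  21 |   5 | fgegeddgadggefcacedfdb
  22 |  12 | gadggefcacedfdb
  23 |   8 | geddgadggefcacedfdb
  24 |  16 | gefcacedfdb
  25 |   6 | gegeddgadggefcacedfdb
  26 |  15 | ggefcacedfdb

SA = [20, 13, 3, 26, 0, 1, 19, 21, 2, 25, 10, 23, 11, 14, 9, 22, 17, 7, 18, 24, 4, 5, 12, 8, 16, 6, 15]
rank  pair      lcp
   1  s[20:],s[13:]  1  'a'
   2  s[13:],s[3:]  1  'a'
   3  s[3:],s[26:]  0  ''
   4  s[26:],s[0:]  1  'b'
   5  s[0:],s[1:]  1  'b'
   6  s[1:],s[19:]  0  ''
   7  s[19:],s[21:]  1  'c'
   8  s[21:],s[2:]  0  ''
   9  s[2:],s[25:]  1  'd'
  10  s[25:],s[10:]  1  'd'
  11  s[10:],s[23:]  1  'd'
  12  s[23:],s[11:]  1  'd'
  13  s[11:],s[14:]  2  'dg'
  14  s[14:],s[9:]  0  ''
  15  s[9:],s[22:]  2  'ed'
  16  s[22:],s[17:]  1  'e'
  17  s[17:],s[7:]  1  'e'
  18  s[7:],s[18:]  0  ''
  19  s[18:],s[24:]  1  'f'
  20  s[24:],s[4:]  1  'f'
  21  s[4:],s[5:]  1  'f'
  22  s[5:],s[12:]  0  ''
  23  s[12:],s[8:]  1  'g'
  24  s[8:],s[16:]  2  'ge'
  25  s[16:],s[6:]  2  'ge'
  26  s[6:],s[15:]  1  'g'

n(n+1)/2 = 27·28/2 = 378
Σ LCP = 0 + 1 + 1 + 0 + 1 + 1 + 0 + 1 + 0 + 1 + 1 + 1 + 1 + 2 + 0 + 2 + 1 + 1 + 0 + 1 + 1 + 1 + 0 + 1 + 2 + 2 + 1 = 24
distinct = 378 − 24 = 354

354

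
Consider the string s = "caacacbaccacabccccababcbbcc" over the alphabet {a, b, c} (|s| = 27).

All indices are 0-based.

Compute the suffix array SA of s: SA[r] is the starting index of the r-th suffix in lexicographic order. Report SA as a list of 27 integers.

[1, 18, 20, 12, 10, 2, 4, 7, 19, 6, 23, 21, 24, 13, 26, 0, 17, 11, 9, 3, 5, 22, 25, 16, 8, 15, 14]

sorted suffixes:
  #0 SA[0]=1  'aacacbaccacabccccababcbbcc'
  #1 SA[1]=18  'ababcbbcc'
  #2 SA[2]=20  'abcbbcc'
  #3 SA[3]=12  'abccccababcbbcc'
  #4 SA[4]=10  'acabccccababcbbcc'
  #5 SA[5]=2  'acacbaccacabccccababcbbcc'
  #6 SA[6]=4  'acbaccacabccccababcbbcc'
  #7 SA[7]=7  'accacabccccababcbbcc'
  #8 SA[8]=19  'babcbbcc'
  #9 SA[9]=6  'baccacabccccababcbbcc'
  #10 SA[10]=23  'bbcc'
  #11 SA[11]=21  'bcbbcc'
  #12 SA[12]=24  'bcc'
  #13 SA[13]=13  'bccccababcbbcc'
  #14 SA[14]=26  'c'
  #15 SA[15]=0  'caacacbaccacabccccababcbbcc'
  #16 SA[16]=17  'cababcbbcc'
  #17 SA[17]=11  'cabccccababcbbcc'
  #18 SA[18]=9  'cacabccccababcbbcc'
  #19 SA[19]=3  'cacbaccacabccccababcbbcc'
  #20 SA[20]=5  'cbaccacabccccababcbbcc'
  #21 SA[21]=22  'cbbcc'
  #22 SA[22]=25  'cc'
  #23 SA[23]=16  'ccababcbbcc'
  #24 SA[24]=8  'ccacabccccababcbbcc'
  #25 SA[25]=15  'cccababcbbcc'
  #26 SA[26]=14  'ccccababcbbcc'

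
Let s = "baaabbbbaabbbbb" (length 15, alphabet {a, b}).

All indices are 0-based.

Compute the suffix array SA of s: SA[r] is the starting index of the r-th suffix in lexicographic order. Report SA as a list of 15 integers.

rank→(start, suffix):
  0 → (1, 'aaabbbbaabbbbb')
  1 → (2, 'aabbbbaabbbbb')
  2 → (8, 'aabbbbb')
  3 → (3, 'abbbbaabbbbb')
  4 → (9, 'abbbbb')
  5 → (14, 'b')
  6 → (0, 'baaabbbbaabbbbb')
  7 → (7, 'baabbbbb')
  8 → (13, 'bb')
  9 → (6, 'bbaabbbbb')
  10 → (12, 'bbb')
  11 → (5, 'bbbaabbbbb')
  12 → (11, 'bbbb')
  13 → (4, 'bbbbaabbbbb')
  14 → (10, 'bbbbb')

[1, 2, 8, 3, 9, 14, 0, 7, 13, 6, 12, 5, 11, 4, 10]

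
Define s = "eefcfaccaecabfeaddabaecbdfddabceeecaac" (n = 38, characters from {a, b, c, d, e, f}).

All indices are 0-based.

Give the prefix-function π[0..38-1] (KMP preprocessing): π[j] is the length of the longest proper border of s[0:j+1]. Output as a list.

π[0] = 0
j=1 s[j]='e': π[1]=1 (border 'e')
j=2 s[j]='f': k: 1→0; π[2]=0 (border '')
j=3 s[j]='c': π[3]=0 (border '')
j=4 s[j]='f': π[4]=0 (border '')
j=5 s[j]='a': π[5]=0 (border '')
j=6 s[j]='c': π[6]=0 (border '')
j=7 s[j]='c': π[7]=0 (border '')
j=8 s[j]='a': π[8]=0 (border '')
j=9 s[j]='e': π[9]=1 (border 'e')
j=10 s[j]='c': k: 1→0; π[10]=0 (border '')
j=11 s[j]='a': π[11]=0 (border '')
j=12 s[j]='b': π[12]=0 (border '')
j=13 s[j]='f': π[13]=0 (border '')
j=14 s[j]='e': π[14]=1 (border 'e')
j=15 s[j]='a': k: 1→0; π[15]=0 (border '')
j=16 s[j]='d': π[16]=0 (border '')
j=17 s[j]='d': π[17]=0 (border '')
j=18 s[j]='a': π[18]=0 (border '')
j=19 s[j]='b': π[19]=0 (border '')
j=20 s[j]='a': π[20]=0 (border '')
j=21 s[j]='e': π[21]=1 (border 'e')
j=22 s[j]='c': k: 1→0; π[22]=0 (border '')
j=23 s[j]='b': π[23]=0 (border '')
j=24 s[j]='d': π[24]=0 (border '')
j=25 s[j]='f': π[25]=0 (border '')
j=26 s[j]='d': π[26]=0 (border '')
j=27 s[j]='d': π[27]=0 (border '')
j=28 s[j]='a': π[28]=0 (border '')
j=29 s[j]='b': π[29]=0 (border '')
j=30 s[j]='c': π[30]=0 (border '')
j=31 s[j]='e': π[31]=1 (border 'e')
j=32 s[j]='e': π[32]=2 (border 'ee')
j=33 s[j]='e': k: 2→1; π[33]=2 (border 'ee')
j=34 s[j]='c': k: 2→1→0; π[34]=0 (border '')
j=35 s[j]='a': π[35]=0 (border '')
j=36 s[j]='a': π[36]=0 (border '')
j=37 s[j]='c': π[37]=0 (border '')

[0, 1, 0, 0, 0, 0, 0, 0, 0, 1, 0, 0, 0, 0, 1, 0, 0, 0, 0, 0, 0, 1, 0, 0, 0, 0, 0, 0, 0, 0, 0, 1, 2, 2, 0, 0, 0, 0]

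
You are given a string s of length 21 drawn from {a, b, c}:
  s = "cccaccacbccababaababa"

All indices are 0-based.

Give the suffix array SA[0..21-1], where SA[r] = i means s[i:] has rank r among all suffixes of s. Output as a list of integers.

[20, 15, 18, 13, 16, 11, 6, 3, 19, 14, 17, 12, 8, 10, 5, 2, 7, 9, 4, 1, 0]

rank | idx | suffix
   0 |  20 | a
   1 |  15 | aababa
   2 |  18 | aba
   3 |  13 | abaababa
   4 |  16 | ababa
   5 |  11 | ababaababa
   6 |   6 | acbccababaababa
   7 |   3 | accacbccababaababa
   8 |  19 | ba
   9 |  14 | baababa
  10 |  17 | baba
  11 |  12 | babaababa
  12 |   8 | bccababaababa
  13 |  10 | cababaababa
  14 |   5 | cacbccababaababa
  15 |   2 | caccacbccababaababa
  16 |   7 | cbccababaababa
  17 |   9 | ccababaababa
  18 |   4 | ccacbccababaababa
  19 |   1 | ccaccacbccababaababa
  20 |   0 | cccaccacbccababaababa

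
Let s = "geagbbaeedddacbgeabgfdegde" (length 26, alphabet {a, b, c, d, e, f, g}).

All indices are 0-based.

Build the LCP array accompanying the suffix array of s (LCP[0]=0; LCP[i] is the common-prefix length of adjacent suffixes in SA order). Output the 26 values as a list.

[0, 1, 1, 1, 0, 1, 1, 2, 0, 0, 1, 2, 1, 2, 0, 1, 2, 1, 1, 1, 0, 0, 1, 1, 3, 1]

sorted suffixes:
  #0 SA[0]=17  'abgfdegde'
  #1 SA[1]=12  'acbgeabgfdegde'
  #2 SA[2]=6  'aeedddacbgeabgfdegde'
  #3 SA[3]=2  'agbbaeedddacbgeabgfdegde'
  #4 SA[4]=5  'baeedddacbgeabgfdegde'
  #5 SA[5]=4  'bbaeedddacbgeabgfdegde'
  #6 SA[6]=14  'bgeabgfdegde'
  #7 SA[7]=18  'bgfdegde'
  #8 SA[8]=13  'cbgeabgfdegde'
  #9 SA[9]=11  'dacbgeabgfdegde'
  #10 SA[10]=10  'ddacbgeabgfdegde'
  #11 SA[11]=9  'dddacbgeabgfdegde'
  #12 SA[12]=24  'de'
  #13 SA[13]=21  'degde'
  #14 SA[14]=25  'e'
  #15 SA[15]=16  'eabgfdegde'
  #16 SA[16]=1  'eagbbaeedddacbgeabgfdegde'
  #17 SA[17]=8  'edddacbgeabgfdegde'
  #18 SA[18]=7  'eedddacbgeabgfdegde'
  #19 SA[19]=22  'egde'
  #20 SA[20]=20  'fdegde'
  #21 SA[21]=3  'gbbaeedddacbgeabgfdegde'
  #22 SA[22]=23  'gde'
  #23 SA[23]=15  'geabgfdegde'
  #24 SA[24]=0  'geagbbaeedddacbgeabgfdegde'
  #25 SA[25]=19  'gfdegde'

SA = [17, 12, 6, 2, 5, 4, 14, 18, 13, 11, 10, 9, 24, 21, 25, 16, 1, 8, 7, 22, 20, 3, 23, 15, 0, 19]
[i] adj suffixes → lcp
  [1] 17/12 → 1 ('a')
  [2] 12/6 → 1 ('a')
  [3] 6/2 → 1 ('a')
  [4] 2/5 → 0 ('')
  [5] 5/4 → 1 ('b')
  [6] 4/14 → 1 ('b')
  [7] 14/18 → 2 ('bg')
  [8] 18/13 → 0 ('')
  [9] 13/11 → 0 ('')
  [10] 11/10 → 1 ('d')
  [11] 10/9 → 2 ('dd')
  [12] 9/24 → 1 ('d')
  [13] 24/21 → 2 ('de')
  [14] 21/25 → 0 ('')
  [15] 25/16 → 1 ('e')
  [16] 16/1 → 2 ('ea')
  [17] 1/8 → 1 ('e')
  [18] 8/7 → 1 ('e')
  [19] 7/22 → 1 ('e')
  [20] 22/20 → 0 ('')
  [21] 20/3 → 0 ('')
  [22] 3/23 → 1 ('g')
  [23] 23/15 → 1 ('g')
  [24] 15/0 → 3 ('gea')
  [25] 0/19 → 1 ('g')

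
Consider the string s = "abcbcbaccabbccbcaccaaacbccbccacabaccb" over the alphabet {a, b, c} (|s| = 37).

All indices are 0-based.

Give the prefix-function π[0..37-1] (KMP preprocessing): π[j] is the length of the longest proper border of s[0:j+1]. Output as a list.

π[0] = 0
j=1 s[j]='b': π[1]=0 (border '')
j=2 s[j]='c': π[2]=0 (border '')
j=3 s[j]='b': π[3]=0 (border '')
j=4 s[j]='c': π[4]=0 (border '')
j=5 s[j]='b': π[5]=0 (border '')
j=6 s[j]='a': π[6]=1 (border 'a')
j=7 s[j]='c': k: 1→0; π[7]=0 (border '')
j=8 s[j]='c': π[8]=0 (border '')
j=9 s[j]='a': π[9]=1 (border 'a')
j=10 s[j]='b': π[10]=2 (border 'ab')
j=11 s[j]='b': k: 2→0; π[11]=0 (border '')
j=12 s[j]='c': π[12]=0 (border '')
j=13 s[j]='c': π[13]=0 (border '')
j=14 s[j]='b': π[14]=0 (border '')
j=15 s[j]='c': π[15]=0 (border '')
j=16 s[j]='a': π[16]=1 (border 'a')
j=17 s[j]='c': k: 1→0; π[17]=0 (border '')
j=18 s[j]='c': π[18]=0 (border '')
j=19 s[j]='a': π[19]=1 (border 'a')
j=20 s[j]='a': k: 1→0; π[20]=1 (border 'a')
j=21 s[j]='a': k: 1→0; π[21]=1 (border 'a')
j=22 s[j]='c': k: 1→0; π[22]=0 (border '')
j=23 s[j]='b': π[23]=0 (border '')
j=24 s[j]='c': π[24]=0 (border '')
j=25 s[j]='c': π[25]=0 (border '')
j=26 s[j]='b': π[26]=0 (border '')
j=27 s[j]='c': π[27]=0 (border '')
j=28 s[j]='c': π[28]=0 (border '')
j=29 s[j]='a': π[29]=1 (border 'a')
j=30 s[j]='c': k: 1→0; π[30]=0 (border '')
j=31 s[j]='a': π[31]=1 (border 'a')
j=32 s[j]='b': π[32]=2 (border 'ab')
j=33 s[j]='a': k: 2→0; π[33]=1 (border 'a')
j=34 s[j]='c': k: 1→0; π[34]=0 (border '')
j=35 s[j]='c': π[35]=0 (border '')
j=36 s[j]='b': π[36]=0 (border '')

[0, 0, 0, 0, 0, 0, 1, 0, 0, 1, 2, 0, 0, 0, 0, 0, 1, 0, 0, 1, 1, 1, 0, 0, 0, 0, 0, 0, 0, 1, 0, 1, 2, 1, 0, 0, 0]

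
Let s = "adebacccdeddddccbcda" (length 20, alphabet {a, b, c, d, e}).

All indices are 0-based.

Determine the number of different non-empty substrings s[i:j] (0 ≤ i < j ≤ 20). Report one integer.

188

rank | idx | suffix
   0 |  19 | a
   1 |   4 | acccdeddddccbcda
   2 |   0 | adebacccdeddddccbcda
   3 |   3 | bacccdeddddccbcda
   4 |  16 | bcda
   5 |  15 | cbcda
   6 |  14 | ccbcda
   7 |   5 | cccdeddddccbcda
   8 |   6 | ccdeddddccbcda
   9 |  17 | cda
  10 |   7 | cdeddddccbcda
  11 |  18 | da
  12 |  13 | dccbcda
  13 |  12 | ddccbcda
  14 |  11 | dddccbcda
  15 |  10 | ddddccbcda
  16 |   1 | debacccdeddddccbcda
  17 |   8 | deddddccbcda
  18 |   2 | ebacccdeddddccbcda
  19 |   9 | eddddccbcda

SA = [19, 4, 0, 3, 16, 15, 14, 5, 6, 17, 7, 18, 13, 12, 11, 10, 1, 8, 2, 9]
[i] adj suffixes → lcp
  [1] 19/4 → 1 ('a')
  [2] 4/0 → 1 ('a')
  [3] 0/3 → 0 ('')
  [4] 3/16 → 1 ('b')
  [5] 16/15 → 0 ('')
  [6] 15/14 → 1 ('c')
  [7] 14/5 → 2 ('cc')
  [8] 5/6 → 2 ('cc')
  [9] 6/17 → 1 ('c')
  [10] 17/7 → 2 ('cd')
  [11] 7/18 → 0 ('')
  [12] 18/13 → 1 ('d')
  [13] 13/12 → 1 ('d')
  [14] 12/11 → 2 ('dd')
  [15] 11/10 → 3 ('ddd')
  [16] 10/1 → 1 ('d')
  [17] 1/8 → 2 ('de')
  [18] 8/2 → 0 ('')
  [19] 2/9 → 1 ('e')

n(n+1)/2 = 20·21/2 = 210
Σ LCP = 0 + 1 + 1 + 0 + 1 + 0 + 1 + 2 + 2 + 1 + 2 + 0 + 1 + 1 + 2 + 3 + 1 + 2 + 0 + 1 = 22
distinct = 210 − 22 = 188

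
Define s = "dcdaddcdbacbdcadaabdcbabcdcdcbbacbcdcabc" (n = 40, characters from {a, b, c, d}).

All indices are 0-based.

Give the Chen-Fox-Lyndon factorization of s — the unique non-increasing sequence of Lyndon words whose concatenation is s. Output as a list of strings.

emit factor 1: 'd' (i=0, period=1)
emit factor 2: 'cd' (i=1, period=2)
emit factor 3: 'addcdb' (i=3, period=6)
emit factor 4: 'acbdcad' (i=9, period=7)
emit factor 5: 'aabdcbabcdcdcbbacbcdcabc' (i=16, period=24)

["d", "cd", "addcdb", "acbdcad", "aabdcbabcdcdcbbacbcdcabc"]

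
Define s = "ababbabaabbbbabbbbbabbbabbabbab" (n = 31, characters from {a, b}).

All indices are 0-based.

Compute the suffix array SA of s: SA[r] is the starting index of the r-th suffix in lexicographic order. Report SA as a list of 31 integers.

rank | idx | suffix
   0 |   7 | aabbbbabbbbbabbbabbabbab
   1 |  29 | ab
   2 |   5 | abaabbbbabbbbbabbbabbabbab
   3 |   0 | ababbabaabbbbabbbbbabbbabbabbab
   4 |  26 | abbab
   5 |   2 | abbabaabbbbabbbbbabbbabbabbab
   6 |  23 | abbabbab
   7 |  19 | abbbabbabbab
   8 |   8 | abbbbabbbbbabbbabbabbab
   9 |  13 | abbbbbabbbabbabbab
  10 |  30 | b
  11 |   6 | baabbbbabbbbbabbbabbabbab
  12 |  28 | bab
  13 |   4 | babaabbbbabbbbbabbbabbabbab
  14 |  25 | babbab
  15 |   1 | babbabaabbbbabbbbbabbbabbabbab
  16 |  22 | babbabbab
  17 |  18 | babbbabbabbab
  18 |  12 | babbbbbabbbabbabbab
  19 |  27 | bbab
  20 |   3 | bbabaabbbbabbbbbabbbabbabbab
  21 |  24 | bbabbab
  22 |  21 | bbabbabbab
  23 |  17 | bbabbbabbabbab
  24 |  11 | bbabbbbbabbbabbabbab
  25 |  20 | bbbabbabbab
  26 |  16 | bbbabbbabbabbab
  27 |  10 | bbbabbbbbabbbabbabbab
  28 |  15 | bbbbabbbabbabbab
  29 |   9 | bbbbabbbbbabbbabbabbab
  30 |  14 | bbbbbabbbabbabbab

[7, 29, 5, 0, 26, 2, 23, 19, 8, 13, 30, 6, 28, 4, 25, 1, 22, 18, 12, 27, 3, 24, 21, 17, 11, 20, 16, 10, 15, 9, 14]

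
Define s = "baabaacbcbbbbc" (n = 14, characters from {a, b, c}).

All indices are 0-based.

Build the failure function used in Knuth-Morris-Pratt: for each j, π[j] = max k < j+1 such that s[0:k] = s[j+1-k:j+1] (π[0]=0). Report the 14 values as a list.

π[0] = 0
j=1 s[j]='a': π[1]=0 (border '')
j=2 s[j]='a': π[2]=0 (border '')
j=3 s[j]='b': π[3]=1 (border 'b')
j=4 s[j]='a': π[4]=2 (border 'ba')
j=5 s[j]='a': π[5]=3 (border 'baa')
j=6 s[j]='c': k: 3→0; π[6]=0 (border '')
j=7 s[j]='b': π[7]=1 (border 'b')
j=8 s[j]='c': k: 1→0; π[8]=0 (border '')
j=9 s[j]='b': π[9]=1 (border 'b')
j=10 s[j]='b': k: 1→0; π[10]=1 (border 'b')
j=11 s[j]='b': k: 1→0; π[11]=1 (border 'b')
j=12 s[j]='b': k: 1→0; π[12]=1 (border 'b')
j=13 s[j]='c': k: 1→0; π[13]=0 (border '')

[0, 0, 0, 1, 2, 3, 0, 1, 0, 1, 1, 1, 1, 0]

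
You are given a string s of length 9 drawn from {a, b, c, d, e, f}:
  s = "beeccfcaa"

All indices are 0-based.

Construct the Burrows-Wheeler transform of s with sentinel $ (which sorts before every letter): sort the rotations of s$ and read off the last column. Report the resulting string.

aac$fecebc

rank  rotation    last
    0  $beeccfcaa  a
    1  a$beeccfca  a
    2  aa$beeccfc  c
    3  beeccfcaa$  $
    4  caa$beeccf  f
    5  ccfcaa$bee  e
    6  cfcaa$beec  c
    7  eccfcaa$be  e
    8  eeccfcaa$b  b
    9  fcaa$beecc  c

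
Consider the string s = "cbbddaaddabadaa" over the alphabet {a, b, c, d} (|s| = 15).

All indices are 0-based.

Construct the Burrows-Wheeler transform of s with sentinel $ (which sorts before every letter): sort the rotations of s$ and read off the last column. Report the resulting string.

rank  rotation          last
    0  $cbbddaaddabadaa  a
    1  a$cbbddaaddabada  a
    2  aa$cbbddaaddabad  d
    3  aaddabadaa$cbbdd  d
    4  abadaa$cbbddaadd  d
    5  adaa$cbbddaaddab  b
    6  addabadaa$cbbdda  a
    7  badaa$cbbddaadda  a
    8  bbddaaddabadaa$c  c
    9  bddaaddabadaa$cb  b
   10  cbbddaaddabadaa$  $
   11  daa$cbbddaaddaba  a
   12  daaddabadaa$cbbd  d
   13  dabadaa$cbbddaad  d
   14  ddaaddabadaa$cbb  b
   15  ddabadaa$cbbddaa  a

aadddbaacb$addba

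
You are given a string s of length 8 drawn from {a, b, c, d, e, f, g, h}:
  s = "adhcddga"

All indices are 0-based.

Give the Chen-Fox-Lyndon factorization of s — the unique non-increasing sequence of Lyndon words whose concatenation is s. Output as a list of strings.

emit factor 1: 'adhcddg' (i=0, period=7)
emit factor 2: 'a' (i=7, period=1)

["adhcddg", "a"]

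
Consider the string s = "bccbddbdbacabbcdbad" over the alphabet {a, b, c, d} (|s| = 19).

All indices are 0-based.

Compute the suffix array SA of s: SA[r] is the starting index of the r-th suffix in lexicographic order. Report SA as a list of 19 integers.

[11, 9, 17, 8, 16, 12, 0, 13, 6, 3, 10, 2, 1, 14, 18, 7, 15, 5, 4]

rank | idx | suffix
   0 |  11 | abbcdbad
   1 |   9 | acabbcdbad
   2 |  17 | ad
   3 |   8 | bacabbcdbad
   4 |  16 | bad
   5 |  12 | bbcdbad
   6 |   0 | bccbddbdbacabbcdbad
   7 |  13 | bcdbad
   8 |   6 | bdbacabbcdbad
   9 |   3 | bddbdbacabbcdbad
  10 |  10 | cabbcdbad
  11 |   2 | cbddbdbacabbcdbad
  12 |   1 | ccbddbdbacabbcdbad
  13 |  14 | cdbad
  14 |  18 | d
  15 |   7 | dbacabbcdbad
  16 |  15 | dbad
  17 |   5 | dbdbacabbcdbad
  18 |   4 | ddbdbacabbcdbad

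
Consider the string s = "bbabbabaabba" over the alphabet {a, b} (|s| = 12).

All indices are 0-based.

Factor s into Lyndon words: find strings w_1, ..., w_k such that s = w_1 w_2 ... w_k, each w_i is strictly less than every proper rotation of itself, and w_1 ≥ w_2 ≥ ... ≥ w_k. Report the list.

emit factor 1: 'b' (i=0, period=1)
emit factor 2: 'b' (i=1, period=1)
emit factor 3: 'abb' (i=2, period=3)
emit factor 4: 'ab' (i=5, period=2)
emit factor 5: 'aabb' (i=7, period=4)
emit factor 6: 'a' (i=11, period=1)

["b", "b", "abb", "ab", "aabb", "a"]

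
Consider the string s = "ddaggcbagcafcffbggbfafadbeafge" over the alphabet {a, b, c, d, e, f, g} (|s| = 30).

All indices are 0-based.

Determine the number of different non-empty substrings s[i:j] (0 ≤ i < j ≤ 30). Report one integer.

rank→(start, suffix):
  0 → (22, 'adbeafge')
  1 → (20, 'afadbeafge')
  2 → (10, 'afcffbggbfafadbeafge')
  3 → (26, 'afge')
  4 → (7, 'agcafcffbggbfafadbeafge')
  5 → (2, 'aggcbagcafcffbggbfafadbeafge')
  6 → (6, 'bagcafcffbggbfafadbeafge')
  7 → (24, 'beafge')
  8 → (18, 'bfafadbeafge')
  9 → (15, 'bggbfafadbeafge')
  10 → (9, 'cafcffbggbfafadbeafge')
  11 → (5, 'cbagcafcffbggbfafadbeafge')
  12 → (12, 'cffbggbfafadbeafge')
  13 → (1, 'daggcbagcafcffbggbfafadbeafge')
  14 → (23, 'dbeafge')
  15 → (0, 'ddaggcbagcafcffbggbfafadbeafge')
  16 → (29, 'e')
  17 → (25, 'eafge')
  18 → (21, 'fadbeafge')
  19 → (19, 'fafadbeafge')
  20 → (14, 'fbggbfafadbeafge')
  21 → (11, 'fcffbggbfafadbeafge')
  22 → (13, 'ffbggbfafadbeafge')
  23 → (27, 'fge')
  24 → (17, 'gbfafadbeafge')
  25 → (8, 'gcafcffbggbfafadbeafge')
  26 → (4, 'gcbagcafcffbggbfafadbeafge')
  27 → (28, 'ge')
  28 → (16, 'ggbfafadbeafge')
  29 → (3, 'ggcbagcafcffbggbfafadbeafge')

SA = [22, 20, 10, 26, 7, 2, 6, 24, 18, 15, 9, 5, 12, 1, 23, 0, 29, 25, 21, 19, 14, 11, 13, 27, 17, 8, 4, 28, 16, 3]
i: (SA[i-1],SA[i]) lcp shared
  1: (22,20) 1 'a'
  2: (20,10) 2 'af'
  3: (10,26) 2 'af'
  4: (26,7) 1 'a'
  5: (7,2) 2 'ag'
  6: (2,6) 0 ''
  7: (6,24) 1 'b'
  8: (24,18) 1 'b'
  9: (18,15) 1 'b'
  10: (15,9) 0 ''
  11: (9,5) 1 'c'
  12: (5,12) 1 'c'
  13: (12,1) 0 ''
  14: (1,23) 1 'd'
  15: (23,0) 1 'd'
  16: (0,29) 0 ''
  17: (29,25) 1 'e'
  18: (25,21) 0 ''
  19: (21,19) 2 'fa'
  20: (19,14) 1 'f'
  21: (14,11) 1 'f'
  22: (11,13) 1 'f'
  23: (13,27) 1 'f'
  24: (27,17) 0 ''
  25: (17,8) 1 'g'
  26: (8,4) 2 'gc'
  27: (4,28) 1 'g'
  28: (28,16) 1 'g'
  29: (16,3) 2 'gg'

n(n+1)/2 = 30·31/2 = 465
Σ LCP = 0 + 1 + 2 + 2 + 1 + 2 + 0 + 1 + 1 + 1 + 0 + 1 + 1 + 0 + 1 + 1 + 0 + 1 + 0 + 2 + 1 + 1 + 1 + 1 + 0 + 1 + 2 + 1 + 1 + 2 = 29
distinct = 465 − 29 = 436

436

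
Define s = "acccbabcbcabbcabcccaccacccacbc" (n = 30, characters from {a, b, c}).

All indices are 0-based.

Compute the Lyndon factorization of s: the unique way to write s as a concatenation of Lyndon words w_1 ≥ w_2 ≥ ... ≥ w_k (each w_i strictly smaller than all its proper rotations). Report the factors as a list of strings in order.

["acccb", "abcbc", "abbcabcccaccacccacbc"]

emit factor 1: 'acccb' (i=0, period=5)
emit factor 2: 'abcbc' (i=5, period=5)
emit factor 3: 'abbcabcccaccacccacbc' (i=10, period=20)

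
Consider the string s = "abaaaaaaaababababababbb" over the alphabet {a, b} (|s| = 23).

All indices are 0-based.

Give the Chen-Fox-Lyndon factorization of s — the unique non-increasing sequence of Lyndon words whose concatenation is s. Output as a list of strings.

emit factor 1: 'ab' (i=0, period=2)
emit factor 2: 'aaaaaaaababababababbb' (i=2, period=21)

["ab", "aaaaaaaababababababbb"]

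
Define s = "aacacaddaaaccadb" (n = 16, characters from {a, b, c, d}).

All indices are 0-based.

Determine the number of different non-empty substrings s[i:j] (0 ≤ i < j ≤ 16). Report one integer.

rank | idx | suffix
   0 |   8 | aaaccadb
   1 |   0 | aacacaddaaaccadb
   2 |   9 | aaccadb
   3 |   1 | acacaddaaaccadb
   4 |   3 | acaddaaaccadb
   5 |  10 | accadb
   6 |  13 | adb
   7 |   5 | addaaaccadb
   8 |  15 | b
   9 |   2 | cacaddaaaccadb
  10 |  12 | cadb
  11 |   4 | caddaaaccadb
  12 |  11 | ccadb
  13 |   7 | daaaccadb
  14 |  14 | db
  15 |   6 | ddaaaccadb

SA = [8, 0, 9, 1, 3, 10, 13, 5, 15, 2, 12, 4, 11, 7, 14, 6]
rank  pair      lcp
   1  s[8:],s[0:]  2  'aa'
   2  s[0:],s[9:]  3  'aac'
   3  s[9:],s[1:]  1  'a'
   4  s[1:],s[3:]  3  'aca'
   5  s[3:],s[10:]  2  'ac'
   6  s[10:],s[13:]  1  'a'
   7  s[13:],s[5:]  2  'ad'
   8  s[5:],s[15:]  0  ''
   9  s[15:],s[2:]  0  ''
  10  s[2:],s[12:]  2  'ca'
  11  s[12:],s[4:]  3  'cad'
  12  s[4:],s[11:]  1  'c'
  13  s[11:],s[7:]  0  ''
  14  s[7:],s[14:]  1  'd'
  15  s[14:],s[6:]  1  'd'

n(n+1)/2 = 16·17/2 = 136
Σ LCP = 0 + 2 + 3 + 1 + 3 + 2 + 1 + 2 + 0 + 0 + 2 + 3 + 1 + 0 + 1 + 1 = 22
distinct = 136 − 22 = 114

114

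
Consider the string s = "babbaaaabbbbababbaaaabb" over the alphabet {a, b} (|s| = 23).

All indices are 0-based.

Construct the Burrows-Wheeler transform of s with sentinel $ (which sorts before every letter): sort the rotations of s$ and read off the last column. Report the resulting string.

bbbaaaababbabbbba$aaabba

rank  rotation                  last
    0  $babbaaaabbbbababbaaaabb  b
    1  aaaabb$babbaaaabbbbababb  b
    2  aaaabbbbababbaaaabb$babb  b
    3  aaabb$babbaaaabbbbababba  a
    4  aaabbbbababbaaaabb$babba  a
    5  aabb$babbaaaabbbbababbaa  a
    6  aabbbbababbaaaabb$babbaa  a
    7  ababbaaaabb$babbaaaabbbb  b
    8  abb$babbaaaabbbbababbaaa  a
    9  abbaaaabb$babbaaaabbbbab  b
   10  abbaaaabbbbababbaaaabb$b  b
   11  abbbbababbaaaabb$babbaaa  a
   12  b$babbaaaabbbbababbaaaab  b
   13  baaaabb$babbaaaabbbbabab  b
   14  baaaabbbbababbaaaabb$bab  b
   15  bababbaaaabb$babbaaaabbb  b
   16  babbaaaabb$babbaaaabbbba  a
   17  babbaaaabbbbababbaaaabb$  $
   18  bb$babbaaaabbbbababbaaaa  a
   19  bbaaaabb$babbaaaabbbbaba  a
   20  bbaaaabbbbababbaaaabb$ba  a
   21  bbababbaaaabb$babbaaaabb  b
   22  bbbababbaaaabb$babbaaaab  b
   23  bbbbababbaaaabb$babbaaaa  a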